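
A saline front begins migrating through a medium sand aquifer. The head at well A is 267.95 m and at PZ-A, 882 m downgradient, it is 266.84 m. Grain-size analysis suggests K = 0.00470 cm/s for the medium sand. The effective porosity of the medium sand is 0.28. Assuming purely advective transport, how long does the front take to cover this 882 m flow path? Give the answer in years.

132

Convert K: 0.00470 cm/s × 864 = 4.061 m/day.
Hydraulic gradient i = (267.95 − 266.84) / 882 = 1.11 / 882 = 0.001259.
Darcy flux q = K · i = 4.061 × 0.001259 = 0.005111 m/day.
Seepage velocity v = q / n_e = 0.005111 / 0.28 = 0.01825 m/day.
Travel time t = L / v = 882 / 0.01825 = 48324 days = 132.3 years.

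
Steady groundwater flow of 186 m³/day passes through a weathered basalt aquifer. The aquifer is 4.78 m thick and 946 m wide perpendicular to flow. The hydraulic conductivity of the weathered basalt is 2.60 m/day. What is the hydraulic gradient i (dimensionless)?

0.0158

Cross-sectional area A = 946 × 4.78 = 4522 m².
From Q = K·A·i, i = Q / (K·A) = 186 / (2.600 × 4522) = 0.01582.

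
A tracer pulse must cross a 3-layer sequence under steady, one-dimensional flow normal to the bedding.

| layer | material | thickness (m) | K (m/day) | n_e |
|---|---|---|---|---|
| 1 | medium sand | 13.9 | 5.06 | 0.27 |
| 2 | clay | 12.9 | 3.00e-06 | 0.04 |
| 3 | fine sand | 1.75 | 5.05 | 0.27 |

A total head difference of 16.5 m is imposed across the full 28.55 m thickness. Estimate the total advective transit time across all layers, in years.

3380

With flow normal to the layers, continuity requires the same specific discharge q through every layer.
Σ(b_i/K_i) = 13.9/5.06 + 12.9/3.00e-06 + 1.75/5.05 = 4.300e+06 d.
q = Δh / Σ(b_i/K_i) = 16.5 / 4.300e+06 = 3.837e-06 m/day.
In each layer the seepage velocity is v_i = q/n_i, so the layer transit time is t_i = b_i·n_i / q:
  layer 1 (medium sand): t_1 = 13.9 × 0.27 / 3.837e-06 = 9.781e+05 d
  layer 2 (clay): t_2 = 12.9 × 0.04 / 3.837e-06 = 1.345e+05 d
  layer 3 (fine sand): t_3 = 1.75 × 0.27 / 3.837e-06 = 1.231e+05 d
Total t = Σ t_i = 1.236e+06 days = 3383 years.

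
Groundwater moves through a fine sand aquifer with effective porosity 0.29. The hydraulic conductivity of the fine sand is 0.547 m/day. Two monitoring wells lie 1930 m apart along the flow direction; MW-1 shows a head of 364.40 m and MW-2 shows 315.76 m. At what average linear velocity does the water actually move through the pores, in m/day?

Hydraulic gradient i = (364.40 − 315.76) / 1930 = 48.64 / 1930 = 0.02520.
Darcy flux q = K · i = 0.5470 × 0.02520 = 0.01379 m/day.
Seepage velocity v = q / n_e = 0.01379 / 0.29 = 0.04754 m/day.

0.0475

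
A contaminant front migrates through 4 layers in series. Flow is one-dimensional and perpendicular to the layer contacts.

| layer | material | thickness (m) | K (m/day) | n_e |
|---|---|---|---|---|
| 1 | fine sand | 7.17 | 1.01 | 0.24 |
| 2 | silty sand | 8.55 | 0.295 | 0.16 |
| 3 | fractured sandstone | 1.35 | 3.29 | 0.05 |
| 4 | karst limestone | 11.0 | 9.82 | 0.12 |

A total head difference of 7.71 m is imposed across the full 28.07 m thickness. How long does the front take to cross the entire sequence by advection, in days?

21.8

With flow normal to the layers, continuity requires the same specific discharge q through every layer.
Σ(b_i/K_i) = 7.17/1.01 + 8.55/0.295 + 1.35/3.29 + 11.0/9.82 = 37.61 d.
q = Δh / Σ(b_i/K_i) = 7.71 / 37.61 = 0.2050 m/day.
In each layer the seepage velocity is v_i = q/n_i, so the layer transit time is t_i = b_i·n_i / q:
  layer 1 (fine sand): t_1 = 7.17 × 0.24 / 0.2050 = 8.395 d
  layer 2 (silty sand): t_2 = 8.55 × 0.16 / 0.2050 = 6.674 d
  layer 3 (fractured sandstone): t_3 = 1.35 × 0.05 / 0.2050 = 0.3293 d
  layer 4 (karst limestone): t_4 = 11.0 × 0.12 / 0.2050 = 6.440 d
Total t = Σ t_i = 21.84 days.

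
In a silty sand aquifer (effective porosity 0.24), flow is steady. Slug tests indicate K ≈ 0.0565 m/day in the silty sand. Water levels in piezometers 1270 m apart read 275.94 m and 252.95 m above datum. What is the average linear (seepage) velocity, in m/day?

0.00426

Hydraulic gradient i = (275.94 − 252.95) / 1270 = 22.99 / 1270 = 0.01810.
Darcy flux q = K · i = 0.05650 × 0.01810 = 0.001023 m/day.
Seepage velocity v = q / n_e = 0.001023 / 0.24 = 0.004262 m/day.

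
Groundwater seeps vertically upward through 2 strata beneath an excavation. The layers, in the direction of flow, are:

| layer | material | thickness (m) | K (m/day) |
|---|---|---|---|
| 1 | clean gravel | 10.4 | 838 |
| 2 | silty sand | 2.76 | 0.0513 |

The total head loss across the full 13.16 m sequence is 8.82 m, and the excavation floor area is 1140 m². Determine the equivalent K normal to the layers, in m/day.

Flow is perpendicular to layering, so the layers act in series and the equivalent K is the thickness-weighted harmonic mean.
Total thickness L = 10.4 + 2.76 = 13.16 m.
Σ(b_i/K_i) = 10.4/838 + 2.76/0.0513 = 53.81 d.
K_eq = L / Σ(b_i/K_i) = 13.16 / 53.81 = 0.2445 m/day.

0.245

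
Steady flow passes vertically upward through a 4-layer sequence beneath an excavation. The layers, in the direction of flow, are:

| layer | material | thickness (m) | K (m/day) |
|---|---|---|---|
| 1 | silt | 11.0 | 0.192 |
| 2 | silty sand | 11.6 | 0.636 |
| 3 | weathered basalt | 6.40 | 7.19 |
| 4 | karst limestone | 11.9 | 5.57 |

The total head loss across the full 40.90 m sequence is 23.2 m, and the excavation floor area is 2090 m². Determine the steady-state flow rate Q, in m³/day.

Flow is perpendicular to layering, so the layers act in series and the equivalent K is the thickness-weighted harmonic mean.
Total thickness L = 11.0 + 11.6 + 6.40 + 11.9 = 40.90 m.
Σ(b_i/K_i) = 11.0/0.192 + 11.6/0.636 + 6.40/7.19 + 11.9/5.57 = 78.56 d.
K_eq = L / Σ(b_i/K_i) = 40.90 / 78.56 = 0.5206 m/day.
Q = K_eq · A · (Δh/L) = 0.5206 × 2090 × (23.2/40.90) = 617.2 m³/day.

617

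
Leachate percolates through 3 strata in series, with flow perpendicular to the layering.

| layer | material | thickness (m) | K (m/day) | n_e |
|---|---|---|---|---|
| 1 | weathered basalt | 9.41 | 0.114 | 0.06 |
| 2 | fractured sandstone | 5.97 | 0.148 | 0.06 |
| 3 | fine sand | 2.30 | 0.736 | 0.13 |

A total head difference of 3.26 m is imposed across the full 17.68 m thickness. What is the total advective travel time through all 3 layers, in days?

With flow normal to the layers, continuity requires the same specific discharge q through every layer.
Σ(b_i/K_i) = 9.41/0.114 + 5.97/0.148 + 2.30/0.736 = 126.0 d.
q = Δh / Σ(b_i/K_i) = 3.26 / 126.0 = 0.02587 m/day.
In each layer the seepage velocity is v_i = q/n_i, so the layer transit time is t_i = b_i·n_i / q:
  layer 1 (weathered basalt): t_1 = 9.41 × 0.06 / 0.02587 = 21.82 d
  layer 2 (fractured sandstone): t_2 = 5.97 × 0.06 / 0.02587 = 13.85 d
  layer 3 (fine sand): t_3 = 2.30 × 0.13 / 0.02587 = 11.56 d
Total t = Σ t_i = 47.23 days.

47.2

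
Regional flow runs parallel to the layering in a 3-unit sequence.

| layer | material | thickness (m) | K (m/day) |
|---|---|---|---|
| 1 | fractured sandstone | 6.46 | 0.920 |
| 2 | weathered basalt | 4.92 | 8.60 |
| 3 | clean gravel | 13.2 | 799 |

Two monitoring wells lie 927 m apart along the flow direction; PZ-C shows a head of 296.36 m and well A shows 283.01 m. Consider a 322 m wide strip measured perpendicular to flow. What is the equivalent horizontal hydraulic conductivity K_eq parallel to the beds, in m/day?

Flow is parallel to layering, so each bed carries its own Darcy discharge and the transmissivities add.
Σ(K_i·b_i) = 0.920×6.46 + 8.60×4.92 + 799×13.2 = 10595 m²/day.
Total thickness b = 24.58 m, so K_eq = Σ(K_i·b_i)/b = 431.0 m/day.

431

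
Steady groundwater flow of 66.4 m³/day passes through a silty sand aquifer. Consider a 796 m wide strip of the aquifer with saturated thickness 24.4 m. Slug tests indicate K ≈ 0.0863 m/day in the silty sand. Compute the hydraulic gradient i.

0.0396

Cross-sectional area A = 796 × 24.4 = 19422 m².
From Q = K·A·i, i = Q / (K·A) = 66.4 / (0.08630 × 19422) = 0.03961.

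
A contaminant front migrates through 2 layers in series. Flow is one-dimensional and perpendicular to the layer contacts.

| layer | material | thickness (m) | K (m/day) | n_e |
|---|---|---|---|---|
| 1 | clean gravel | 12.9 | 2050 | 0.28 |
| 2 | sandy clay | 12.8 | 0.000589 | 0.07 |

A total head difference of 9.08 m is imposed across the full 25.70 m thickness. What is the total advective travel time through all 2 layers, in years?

29.5

With flow normal to the layers, continuity requires the same specific discharge q through every layer.
Σ(b_i/K_i) = 12.9/2050 + 12.8/0.000589 = 21732 d.
q = Δh / Σ(b_i/K_i) = 9.08 / 21732 = 0.0004178 m/day.
In each layer the seepage velocity is v_i = q/n_i, so the layer transit time is t_i = b_i·n_i / q:
  layer 1 (clean gravel): t_1 = 12.9 × 0.28 / 0.0004178 = 8645 d
  layer 2 (sandy clay): t_2 = 12.8 × 0.07 / 0.0004178 = 2144 d
Total t = Σ t_i = 10789 days = 29.54 years.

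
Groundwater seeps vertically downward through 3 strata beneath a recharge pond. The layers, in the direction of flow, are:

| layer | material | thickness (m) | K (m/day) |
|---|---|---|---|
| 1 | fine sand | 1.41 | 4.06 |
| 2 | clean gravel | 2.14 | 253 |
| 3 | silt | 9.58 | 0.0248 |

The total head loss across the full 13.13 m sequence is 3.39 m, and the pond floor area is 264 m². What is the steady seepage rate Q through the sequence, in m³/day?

2.31

Flow is perpendicular to layering, so the layers act in series and the equivalent K is the thickness-weighted harmonic mean.
Total thickness L = 1.41 + 2.14 + 9.58 = 13.13 m.
Σ(b_i/K_i) = 1.41/4.06 + 2.14/253 + 9.58/0.0248 = 386.6 d.
K_eq = L / Σ(b_i/K_i) = 13.13 / 386.6 = 0.03396 m/day.
Q = K_eq · A · (Δh/L) = 0.03396 × 264 × (3.39/13.13) = 2.315 m³/day.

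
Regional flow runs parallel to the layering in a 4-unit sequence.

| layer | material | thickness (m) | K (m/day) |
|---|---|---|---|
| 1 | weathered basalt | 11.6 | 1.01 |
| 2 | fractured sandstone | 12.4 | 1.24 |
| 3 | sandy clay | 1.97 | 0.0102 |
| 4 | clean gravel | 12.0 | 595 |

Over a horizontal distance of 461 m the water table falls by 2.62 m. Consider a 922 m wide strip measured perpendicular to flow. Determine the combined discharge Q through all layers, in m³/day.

37600

Flow is parallel to layering, so each bed carries its own Darcy discharge and the transmissivities add.
Σ(K_i·b_i) = 1.01×11.6 + 1.24×12.4 + 0.0102×1.97 + 595×12.0 = 7167 m²/day.
Hydraulic gradient i = Δh / L = 2.62 / 461 = 0.005683.
Q = Σ(K_i·b_i) · W · i = 7167 × 922 × 0.005683 = 37556 m³/day.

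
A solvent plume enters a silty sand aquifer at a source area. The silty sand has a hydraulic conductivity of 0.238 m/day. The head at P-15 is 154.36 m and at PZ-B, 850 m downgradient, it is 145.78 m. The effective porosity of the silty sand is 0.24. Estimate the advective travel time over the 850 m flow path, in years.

Hydraulic gradient i = (154.36 − 145.78) / 850 = 8.58 / 850 = 0.01009.
Darcy flux q = K · i = 0.2380 × 0.01009 = 0.002402 m/day.
Seepage velocity v = q / n_e = 0.002402 / 0.24 = 0.01001 m/day.
Travel time t = L / v = 850 / 0.01001 = 84915 days = 232.5 years.

232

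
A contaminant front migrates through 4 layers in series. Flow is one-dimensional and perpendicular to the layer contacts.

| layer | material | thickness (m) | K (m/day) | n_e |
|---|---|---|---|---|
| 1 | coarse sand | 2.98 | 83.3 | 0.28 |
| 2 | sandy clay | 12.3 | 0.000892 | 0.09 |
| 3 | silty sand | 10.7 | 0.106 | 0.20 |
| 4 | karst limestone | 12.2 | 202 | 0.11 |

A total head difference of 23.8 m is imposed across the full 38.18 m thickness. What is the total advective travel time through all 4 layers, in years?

With flow normal to the layers, continuity requires the same specific discharge q through every layer.
Σ(b_i/K_i) = 2.98/83.3 + 12.3/0.000892 + 10.7/0.106 + 12.2/202 = 13890 d.
q = Δh / Σ(b_i/K_i) = 23.8 / 13890 = 0.001713 m/day.
In each layer the seepage velocity is v_i = q/n_i, so the layer transit time is t_i = b_i·n_i / q:
  layer 1 (coarse sand): t_1 = 2.98 × 0.28 / 0.001713 = 487.0 d
  layer 2 (sandy clay): t_2 = 12.3 × 0.09 / 0.001713 = 646.1 d
  layer 3 (silty sand): t_3 = 10.7 × 0.20 / 0.001713 = 1249 d
  layer 4 (karst limestone): t_4 = 12.2 × 0.11 / 0.001713 = 783.2 d
Total t = Σ t_i = 3165 days = 8.666 years.

8.67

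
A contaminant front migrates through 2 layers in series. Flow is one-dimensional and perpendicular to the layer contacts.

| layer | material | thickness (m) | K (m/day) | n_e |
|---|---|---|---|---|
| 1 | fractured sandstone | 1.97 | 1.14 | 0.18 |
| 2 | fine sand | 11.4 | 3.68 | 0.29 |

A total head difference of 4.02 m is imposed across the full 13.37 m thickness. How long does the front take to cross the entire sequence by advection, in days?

With flow normal to the layers, continuity requires the same specific discharge q through every layer.
Σ(b_i/K_i) = 1.97/1.14 + 11.4/3.68 = 4.826 d.
q = Δh / Σ(b_i/K_i) = 4.02 / 4.826 = 0.8330 m/day.
In each layer the seepage velocity is v_i = q/n_i, so the layer transit time is t_i = b_i·n_i / q:
  layer 1 (fractured sandstone): t_1 = 1.97 × 0.18 / 0.8330 = 0.4257 d
  layer 2 (fine sand): t_2 = 11.4 × 0.29 / 0.8330 = 3.969 d
Total t = Σ t_i = 4.394 days.

4.39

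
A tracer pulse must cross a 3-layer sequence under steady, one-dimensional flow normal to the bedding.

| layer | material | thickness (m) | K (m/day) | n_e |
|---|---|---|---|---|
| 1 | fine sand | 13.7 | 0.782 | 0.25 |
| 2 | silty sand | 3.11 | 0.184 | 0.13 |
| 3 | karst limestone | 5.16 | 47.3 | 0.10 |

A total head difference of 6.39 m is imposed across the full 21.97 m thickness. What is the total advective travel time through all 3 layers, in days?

With flow normal to the layers, continuity requires the same specific discharge q through every layer.
Σ(b_i/K_i) = 13.7/0.782 + 3.11/0.184 + 5.16/47.3 = 34.53 d.
q = Δh / Σ(b_i/K_i) = 6.39 / 34.53 = 0.1851 m/day.
In each layer the seepage velocity is v_i = q/n_i, so the layer transit time is t_i = b_i·n_i / q:
  layer 1 (fine sand): t_1 = 13.7 × 0.25 / 0.1851 = 18.51 d
  layer 2 (silty sand): t_2 = 3.11 × 0.13 / 0.1851 = 2.185 d
  layer 3 (karst limestone): t_3 = 5.16 × 0.10 / 0.1851 = 2.788 d
Total t = Σ t_i = 23.48 days.

23.5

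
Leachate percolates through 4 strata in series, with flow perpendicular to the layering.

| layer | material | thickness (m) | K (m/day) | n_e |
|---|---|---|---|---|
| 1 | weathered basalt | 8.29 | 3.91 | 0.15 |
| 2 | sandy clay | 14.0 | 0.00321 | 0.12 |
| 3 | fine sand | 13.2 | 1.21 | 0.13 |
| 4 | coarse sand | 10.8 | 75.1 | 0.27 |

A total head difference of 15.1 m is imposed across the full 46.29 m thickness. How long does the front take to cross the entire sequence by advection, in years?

5.99

With flow normal to the layers, continuity requires the same specific discharge q through every layer.
Σ(b_i/K_i) = 8.29/3.91 + 14.0/0.00321 + 13.2/1.21 + 10.8/75.1 = 4375 d.
q = Δh / Σ(b_i/K_i) = 15.1 / 4375 = 0.003452 m/day.
In each layer the seepage velocity is v_i = q/n_i, so the layer transit time is t_i = b_i·n_i / q:
  layer 1 (weathered basalt): t_1 = 8.29 × 0.15 / 0.003452 = 360.2 d
  layer 2 (sandy clay): t_2 = 14.0 × 0.12 / 0.003452 = 486.7 d
  layer 3 (fine sand): t_3 = 13.2 × 0.13 / 0.003452 = 497.1 d
  layer 4 (coarse sand): t_4 = 10.8 × 0.27 / 0.003452 = 844.8 d
Total t = Σ t_i = 2189 days = 5.993 years.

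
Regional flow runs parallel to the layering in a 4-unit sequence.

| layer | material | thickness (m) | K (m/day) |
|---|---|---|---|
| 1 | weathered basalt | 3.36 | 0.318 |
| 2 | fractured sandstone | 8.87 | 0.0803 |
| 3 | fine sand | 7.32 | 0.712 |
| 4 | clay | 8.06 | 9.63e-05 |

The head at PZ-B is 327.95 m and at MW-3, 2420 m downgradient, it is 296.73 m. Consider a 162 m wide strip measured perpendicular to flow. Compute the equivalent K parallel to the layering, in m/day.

Flow is parallel to layering, so each bed carries its own Darcy discharge and the transmissivities add.
Σ(K_i·b_i) = 0.318×3.36 + 0.0803×8.87 + 0.712×7.32 + 9.63e-05×8.06 = 6.993 m²/day.
Total thickness b = 27.61 m, so K_eq = Σ(K_i·b_i)/b = 0.2533 m/day.

0.253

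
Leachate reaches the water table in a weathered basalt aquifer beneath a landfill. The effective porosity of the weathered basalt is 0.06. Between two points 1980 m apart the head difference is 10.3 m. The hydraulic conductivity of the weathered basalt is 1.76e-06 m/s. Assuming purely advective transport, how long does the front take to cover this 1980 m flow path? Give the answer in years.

Convert K: 1.76e-06 m/s × 86400 = 0.1521 m/day.
Hydraulic gradient i = Δh / L = 10.3 / 1980 = 0.005202.
Darcy flux q = K · i = 0.1521 × 0.005202 = 0.0007910 m/day.
Seepage velocity v = q / n_e = 0.0007910 / 0.06 = 0.01318 m/day.
Travel time t = L / v = 1980 / 0.01318 = 1.502e+05 days = 411.2 years.

411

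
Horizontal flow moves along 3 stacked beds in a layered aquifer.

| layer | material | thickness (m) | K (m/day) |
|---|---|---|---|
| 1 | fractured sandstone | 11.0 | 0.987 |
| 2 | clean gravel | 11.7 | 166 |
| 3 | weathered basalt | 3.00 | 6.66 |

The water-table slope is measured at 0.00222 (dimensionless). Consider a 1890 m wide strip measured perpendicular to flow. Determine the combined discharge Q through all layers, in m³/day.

Flow is parallel to layering, so each bed carries its own Darcy discharge and the transmissivities add.
Σ(K_i·b_i) = 0.987×11.0 + 166×11.7 + 6.66×3.00 = 1973 m²/day.
Hydraulic gradient i = 0.00222.
Q = Σ(K_i·b_i) · W · i = 1973 × 1890 × 0.002220 = 8278 m³/day.

8280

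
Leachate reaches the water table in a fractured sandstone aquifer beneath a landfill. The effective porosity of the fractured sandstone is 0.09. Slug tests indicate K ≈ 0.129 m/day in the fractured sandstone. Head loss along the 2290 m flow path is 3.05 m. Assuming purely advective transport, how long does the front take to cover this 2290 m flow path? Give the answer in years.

Hydraulic gradient i = Δh / L = 3.05 / 2290 = 0.001332.
Darcy flux q = K · i = 0.1290 × 0.001332 = 0.0001718 m/day.
Seepage velocity v = q / n_e = 0.0001718 / 0.09 = 0.001909 m/day.
Travel time t = L / v = 2290 / 0.001909 = 1.200e+06 days = 3284 years.

3280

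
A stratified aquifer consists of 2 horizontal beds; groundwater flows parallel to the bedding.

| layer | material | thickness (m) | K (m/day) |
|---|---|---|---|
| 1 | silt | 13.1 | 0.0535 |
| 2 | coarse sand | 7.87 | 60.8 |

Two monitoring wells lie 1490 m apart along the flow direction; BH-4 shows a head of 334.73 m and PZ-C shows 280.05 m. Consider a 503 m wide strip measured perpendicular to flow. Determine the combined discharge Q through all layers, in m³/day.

8850

Flow is parallel to layering, so each bed carries its own Darcy discharge and the transmissivities add.
Σ(K_i·b_i) = 0.0535×13.1 + 60.8×7.87 = 479.2 m²/day.
Hydraulic gradient i = (334.73 − 280.05) / 1490 = 54.68 / 1490 = 0.03670.
Q = Σ(K_i·b_i) · W · i = 479.2 × 503 × 0.03670 = 8846 m³/day.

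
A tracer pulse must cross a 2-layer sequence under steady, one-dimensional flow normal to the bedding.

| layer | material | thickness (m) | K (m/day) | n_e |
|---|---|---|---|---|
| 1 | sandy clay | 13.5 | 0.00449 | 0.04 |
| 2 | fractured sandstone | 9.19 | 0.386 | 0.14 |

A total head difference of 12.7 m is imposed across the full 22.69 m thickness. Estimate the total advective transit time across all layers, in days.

With flow normal to the layers, continuity requires the same specific discharge q through every layer.
Σ(b_i/K_i) = 13.5/0.00449 + 9.19/0.386 = 3030 d.
q = Δh / Σ(b_i/K_i) = 12.7 / 3030 = 0.004191 m/day.
In each layer the seepage velocity is v_i = q/n_i, so the layer transit time is t_i = b_i·n_i / q:
  layer 1 (sandy clay): t_1 = 13.5 × 0.04 / 0.004191 = 128.9 d
  layer 2 (fractured sandstone): t_2 = 9.19 × 0.14 / 0.004191 = 307.0 d
Total t = Σ t_i = 435.9 days.

436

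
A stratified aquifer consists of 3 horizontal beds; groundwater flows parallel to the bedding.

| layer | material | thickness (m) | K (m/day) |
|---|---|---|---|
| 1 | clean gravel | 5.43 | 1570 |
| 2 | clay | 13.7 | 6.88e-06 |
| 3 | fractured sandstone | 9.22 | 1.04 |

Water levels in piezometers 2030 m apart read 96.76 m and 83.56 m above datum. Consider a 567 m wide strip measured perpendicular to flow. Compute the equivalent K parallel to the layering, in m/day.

Flow is parallel to layering, so each bed carries its own Darcy discharge and the transmissivities add.
Σ(K_i·b_i) = 1570×5.43 + 6.88e-06×13.7 + 1.04×9.22 = 8535 m²/day.
Total thickness b = 28.35 m, so K_eq = Σ(K_i·b_i)/b = 301.0 m/day.

301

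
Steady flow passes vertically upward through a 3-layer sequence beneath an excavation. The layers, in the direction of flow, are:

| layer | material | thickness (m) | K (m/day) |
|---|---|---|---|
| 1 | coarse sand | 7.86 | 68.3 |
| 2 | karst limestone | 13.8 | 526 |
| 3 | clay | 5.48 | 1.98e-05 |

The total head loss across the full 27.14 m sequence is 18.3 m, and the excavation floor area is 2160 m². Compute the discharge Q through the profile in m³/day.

Flow is perpendicular to layering, so the layers act in series and the equivalent K is the thickness-weighted harmonic mean.
Total thickness L = 7.86 + 13.8 + 5.48 = 27.14 m.
Σ(b_i/K_i) = 7.86/68.3 + 13.8/526 + 5.48/1.98e-05 = 2.768e+05 d.
K_eq = L / Σ(b_i/K_i) = 27.14 / 2.768e+05 = 9.806e-05 m/day.
Q = K_eq · A · (Δh/L) = 9.806e-05 × 2160 × (18.3/27.14) = 0.1428 m³/day.

0.143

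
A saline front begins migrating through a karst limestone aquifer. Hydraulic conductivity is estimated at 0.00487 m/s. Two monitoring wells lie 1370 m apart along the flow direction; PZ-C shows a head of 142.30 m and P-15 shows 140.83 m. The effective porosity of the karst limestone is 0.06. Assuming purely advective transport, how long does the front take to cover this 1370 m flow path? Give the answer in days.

182

Convert K: 0.00487 m/s × 86400 = 420.8 m/day.
Hydraulic gradient i = (142.30 − 140.83) / 1370 = 1.47 / 1370 = 0.001073.
Darcy flux q = K · i = 420.8 × 0.001073 = 0.4515 m/day.
Seepage velocity v = q / n_e = 0.4515 / 0.06 = 7.525 m/day.
Travel time t = L / v = 1370 / 7.525 = 182.1 days.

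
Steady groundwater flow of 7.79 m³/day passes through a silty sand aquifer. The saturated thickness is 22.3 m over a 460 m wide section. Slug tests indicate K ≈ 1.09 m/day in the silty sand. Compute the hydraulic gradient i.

0.000697

Cross-sectional area A = 460 × 22.3 = 10258 m².
From Q = K·A·i, i = Q / (K·A) = 7.79 / (1.090 × 10258) = 0.0006967.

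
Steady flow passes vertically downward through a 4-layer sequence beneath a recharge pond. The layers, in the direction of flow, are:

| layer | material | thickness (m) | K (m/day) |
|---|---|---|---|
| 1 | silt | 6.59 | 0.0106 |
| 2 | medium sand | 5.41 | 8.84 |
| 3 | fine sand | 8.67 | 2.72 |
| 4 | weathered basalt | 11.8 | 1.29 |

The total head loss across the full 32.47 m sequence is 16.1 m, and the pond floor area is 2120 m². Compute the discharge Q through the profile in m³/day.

Flow is perpendicular to layering, so the layers act in series and the equivalent K is the thickness-weighted harmonic mean.
Total thickness L = 6.59 + 5.41 + 8.67 + 11.8 = 32.47 m.
Σ(b_i/K_i) = 6.59/0.0106 + 5.41/8.84 + 8.67/2.72 + 11.8/1.29 = 634.6 d.
K_eq = L / Σ(b_i/K_i) = 32.47 / 634.6 = 0.05116 m/day.
Q = K_eq · A · (Δh/L) = 0.05116 × 2120 × (16.1/32.47) = 53.78 m³/day.

53.8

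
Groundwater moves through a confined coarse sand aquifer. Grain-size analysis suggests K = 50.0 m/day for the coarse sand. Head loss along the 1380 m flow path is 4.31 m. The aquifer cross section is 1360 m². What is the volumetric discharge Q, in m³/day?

212

Hydraulic gradient i = Δh / L = 4.31 / 1380 = 0.003123.
Darcy's law: Q = K · A · i = 50.00 × 1360 × 0.003123 = 212.4 m³/day.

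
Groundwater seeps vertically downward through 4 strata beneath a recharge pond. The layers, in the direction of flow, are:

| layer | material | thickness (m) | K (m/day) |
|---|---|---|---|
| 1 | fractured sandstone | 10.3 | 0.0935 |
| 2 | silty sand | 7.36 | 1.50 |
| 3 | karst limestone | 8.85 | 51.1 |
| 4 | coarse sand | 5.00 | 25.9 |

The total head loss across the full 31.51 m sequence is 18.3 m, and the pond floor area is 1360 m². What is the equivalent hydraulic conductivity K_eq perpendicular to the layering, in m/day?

0.273

Flow is perpendicular to layering, so the layers act in series and the equivalent K is the thickness-weighted harmonic mean.
Total thickness L = 10.3 + 7.36 + 8.85 + 5.00 = 31.51 m.
Σ(b_i/K_i) = 10.3/0.0935 + 7.36/1.50 + 8.85/51.1 + 5.00/25.9 = 115.4 d.
K_eq = L / Σ(b_i/K_i) = 31.51 / 115.4 = 0.2730 m/day.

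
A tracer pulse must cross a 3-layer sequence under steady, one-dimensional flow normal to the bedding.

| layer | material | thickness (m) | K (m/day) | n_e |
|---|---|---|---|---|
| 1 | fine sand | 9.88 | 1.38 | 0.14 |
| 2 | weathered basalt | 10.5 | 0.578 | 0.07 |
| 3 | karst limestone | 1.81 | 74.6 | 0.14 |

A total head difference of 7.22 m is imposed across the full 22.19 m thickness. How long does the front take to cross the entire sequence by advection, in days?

With flow normal to the layers, continuity requires the same specific discharge q through every layer.
Σ(b_i/K_i) = 9.88/1.38 + 10.5/0.578 + 1.81/74.6 = 25.35 d.
q = Δh / Σ(b_i/K_i) = 7.22 / 25.35 = 0.2848 m/day.
In each layer the seepage velocity is v_i = q/n_i, so the layer transit time is t_i = b_i·n_i / q:
  layer 1 (fine sand): t_1 = 9.88 × 0.14 / 0.2848 = 4.856 d
  layer 2 (weathered basalt): t_2 = 10.5 × 0.07 / 0.2848 = 2.581 d
  layer 3 (karst limestone): t_3 = 1.81 × 0.14 / 0.2848 = 0.8897 d
Total t = Σ t_i = 8.327 days.

8.33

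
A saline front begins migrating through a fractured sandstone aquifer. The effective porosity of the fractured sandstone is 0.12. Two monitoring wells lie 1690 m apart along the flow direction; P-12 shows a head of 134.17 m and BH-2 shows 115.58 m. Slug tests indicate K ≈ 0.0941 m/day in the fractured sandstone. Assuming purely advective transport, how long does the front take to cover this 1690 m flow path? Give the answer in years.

Hydraulic gradient i = (134.17 − 115.58) / 1690 = 18.59 / 1690 = 0.01100.
Darcy flux q = K · i = 0.09410 × 0.01100 = 0.001035 m/day.
Seepage velocity v = q / n_e = 0.001035 / 0.12 = 0.008626 m/day.
Travel time t = L / v = 1690 / 0.008626 = 1.959e+05 days = 536.4 years.

536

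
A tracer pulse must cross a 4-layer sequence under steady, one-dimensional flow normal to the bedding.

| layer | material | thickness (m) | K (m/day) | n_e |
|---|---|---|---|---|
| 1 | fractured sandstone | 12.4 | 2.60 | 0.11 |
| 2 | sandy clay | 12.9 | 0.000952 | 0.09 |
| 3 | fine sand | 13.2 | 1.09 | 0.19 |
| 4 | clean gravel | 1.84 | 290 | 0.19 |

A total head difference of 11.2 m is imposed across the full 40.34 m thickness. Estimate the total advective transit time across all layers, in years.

17.9

With flow normal to the layers, continuity requires the same specific discharge q through every layer.
Σ(b_i/K_i) = 12.4/2.60 + 12.9/0.000952 + 13.2/1.09 + 1.84/290 = 13567 d.
q = Δh / Σ(b_i/K_i) = 11.2 / 13567 = 0.0008255 m/day.
In each layer the seepage velocity is v_i = q/n_i, so the layer transit time is t_i = b_i·n_i / q:
  layer 1 (fractured sandstone): t_1 = 12.4 × 0.11 / 0.0008255 = 1652 d
  layer 2 (sandy clay): t_2 = 12.9 × 0.09 / 0.0008255 = 1406 d
  layer 3 (fine sand): t_3 = 13.2 × 0.19 / 0.0008255 = 3038 d
  layer 4 (clean gravel): t_4 = 1.84 × 0.19 / 0.0008255 = 423.5 d
Total t = Σ t_i = 6520 days = 17.85 years.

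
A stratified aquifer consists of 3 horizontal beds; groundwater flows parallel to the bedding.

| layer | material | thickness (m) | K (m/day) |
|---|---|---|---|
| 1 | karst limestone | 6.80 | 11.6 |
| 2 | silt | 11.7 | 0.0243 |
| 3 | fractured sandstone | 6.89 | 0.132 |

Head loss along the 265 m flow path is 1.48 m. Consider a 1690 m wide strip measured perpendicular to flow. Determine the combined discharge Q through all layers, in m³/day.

Flow is parallel to layering, so each bed carries its own Darcy discharge and the transmissivities add.
Σ(K_i·b_i) = 11.6×6.80 + 0.0243×11.7 + 0.132×6.89 = 80.07 m²/day.
Hydraulic gradient i = Δh / L = 1.48 / 265 = 0.005585.
Q = Σ(K_i·b_i) · W · i = 80.07 × 1690 × 0.005585 = 755.8 m³/day.

756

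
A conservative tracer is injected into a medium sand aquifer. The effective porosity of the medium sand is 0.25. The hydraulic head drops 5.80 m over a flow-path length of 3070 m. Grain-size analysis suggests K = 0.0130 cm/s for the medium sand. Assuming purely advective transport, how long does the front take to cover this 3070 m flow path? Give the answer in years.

Convert K: 0.0130 cm/s × 864 = 11.23 m/day.
Hydraulic gradient i = Δh / L = 5.80 / 3070 = 0.001889.
Darcy flux q = K · i = 11.23 × 0.001889 = 0.02122 m/day.
Seepage velocity v = q / n_e = 0.02122 / 0.25 = 0.08488 m/day.
Travel time t = L / v = 3070 / 0.08488 = 36169 days = 99.02 years.

99.0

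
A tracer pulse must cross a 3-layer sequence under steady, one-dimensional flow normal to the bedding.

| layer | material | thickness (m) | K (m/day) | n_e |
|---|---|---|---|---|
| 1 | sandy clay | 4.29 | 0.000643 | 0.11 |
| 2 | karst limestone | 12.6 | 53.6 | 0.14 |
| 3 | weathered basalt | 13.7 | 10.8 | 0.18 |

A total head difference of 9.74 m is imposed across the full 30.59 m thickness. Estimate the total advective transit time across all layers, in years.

With flow normal to the layers, continuity requires the same specific discharge q through every layer.
Σ(b_i/K_i) = 4.29/0.000643 + 12.6/53.6 + 13.7/10.8 = 6673 d.
q = Δh / Σ(b_i/K_i) = 9.74 / 6673 = 0.001460 m/day.
In each layer the seepage velocity is v_i = q/n_i, so the layer transit time is t_i = b_i·n_i / q:
  layer 1 (sandy clay): t_1 = 4.29 × 0.11 / 0.001460 = 323.3 d
  layer 2 (karst limestone): t_2 = 12.6 × 0.14 / 0.001460 = 1209 d
  layer 3 (weathered basalt): t_3 = 13.7 × 0.18 / 0.001460 = 1690 d
Total t = Σ t_i = 3222 days = 8.820 years.

8.82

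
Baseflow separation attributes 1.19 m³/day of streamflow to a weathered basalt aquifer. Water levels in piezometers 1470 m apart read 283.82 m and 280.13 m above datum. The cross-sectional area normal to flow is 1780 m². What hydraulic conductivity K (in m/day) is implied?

0.266

Hydraulic gradient i = (283.82 − 280.13) / 1470 = 3.69 / 1470 = 0.002510.
From Q = K·A·i, K = Q / (A·i) = 1.19 / (1780 × 0.002510) = 0.2663 m/day.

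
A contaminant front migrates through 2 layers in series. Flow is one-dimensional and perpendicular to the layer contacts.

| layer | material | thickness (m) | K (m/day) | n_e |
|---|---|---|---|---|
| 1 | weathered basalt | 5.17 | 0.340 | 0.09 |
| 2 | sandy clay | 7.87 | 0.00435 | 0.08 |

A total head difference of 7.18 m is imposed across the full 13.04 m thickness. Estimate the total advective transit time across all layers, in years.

0.762

With flow normal to the layers, continuity requires the same specific discharge q through every layer.
Σ(b_i/K_i) = 5.17/0.340 + 7.87/0.00435 = 1824 d.
q = Δh / Σ(b_i/K_i) = 7.18 / 1824 = 0.003936 m/day.
In each layer the seepage velocity is v_i = q/n_i, so the layer transit time is t_i = b_i·n_i / q:
  layer 1 (weathered basalt): t_1 = 5.17 × 0.09 / 0.003936 = 118.2 d
  layer 2 (sandy clay): t_2 = 7.87 × 0.08 / 0.003936 = 160.0 d
Total t = Σ t_i = 278.2 days = 0.7617 years.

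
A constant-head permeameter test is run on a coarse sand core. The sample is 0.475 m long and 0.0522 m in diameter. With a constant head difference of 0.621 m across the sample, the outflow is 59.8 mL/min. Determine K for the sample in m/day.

30.8

Cross-sectional area A = π·(d/2)² = π × (0.0522/2)² = 0.002140 m².
Convert discharge: 59.8 mL/min = 9.967e-07 m³/s.
Darcy's law rearranged: K = Q·L / (A·Δh) = 9.967e-07 × 0.475 / (0.002140 × 0.621) = 0.0003562 m/s = 30.78 m/day.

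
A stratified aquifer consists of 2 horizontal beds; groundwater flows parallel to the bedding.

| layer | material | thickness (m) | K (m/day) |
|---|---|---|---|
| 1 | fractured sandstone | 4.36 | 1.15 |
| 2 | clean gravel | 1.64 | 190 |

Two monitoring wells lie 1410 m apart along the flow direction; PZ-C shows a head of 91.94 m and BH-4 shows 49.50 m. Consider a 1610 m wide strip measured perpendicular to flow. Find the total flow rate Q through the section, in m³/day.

15300

Flow is parallel to layering, so each bed carries its own Darcy discharge and the transmissivities add.
Σ(K_i·b_i) = 1.15×4.36 + 190×1.64 = 316.6 m²/day.
Hydraulic gradient i = (91.94 − 49.50) / 1410 = 42.44 / 1410 = 0.03010.
Q = Σ(K_i·b_i) · W · i = 316.6 × 1610 × 0.03010 = 15343 m³/day.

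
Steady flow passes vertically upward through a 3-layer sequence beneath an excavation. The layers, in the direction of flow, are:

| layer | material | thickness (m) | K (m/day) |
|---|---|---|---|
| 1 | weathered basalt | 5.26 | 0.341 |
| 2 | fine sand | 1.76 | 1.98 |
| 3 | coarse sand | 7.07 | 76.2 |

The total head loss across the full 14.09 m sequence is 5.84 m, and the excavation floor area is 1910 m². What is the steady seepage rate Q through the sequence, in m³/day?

Flow is perpendicular to layering, so the layers act in series and the equivalent K is the thickness-weighted harmonic mean.
Total thickness L = 5.26 + 1.76 + 7.07 = 14.09 m.
Σ(b_i/K_i) = 5.26/0.341 + 1.76/1.98 + 7.07/76.2 = 16.41 d.
K_eq = L / Σ(b_i/K_i) = 14.09 / 16.41 = 0.8588 m/day.
Q = K_eq · A · (Δh/L) = 0.8588 × 1910 × (5.84/14.09) = 679.9 m³/day.

680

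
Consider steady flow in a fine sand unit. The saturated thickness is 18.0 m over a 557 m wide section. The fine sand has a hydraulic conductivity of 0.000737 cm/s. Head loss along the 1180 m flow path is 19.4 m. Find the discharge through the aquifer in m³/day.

105

Convert K: 0.000737 cm/s × 864 = 0.6368 m/day.
Cross-sectional area A = 557 × 18.0 = 10026 m².
Hydraulic gradient i = Δh / L = 19.4 / 1180 = 0.01644.
Darcy's law: Q = K · A · i = 0.6368 × 10026 × 0.01644 = 105.0 m³/day.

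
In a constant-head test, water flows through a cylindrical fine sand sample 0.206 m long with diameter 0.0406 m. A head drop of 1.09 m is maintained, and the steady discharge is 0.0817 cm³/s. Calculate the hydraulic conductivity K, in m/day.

1.03

Cross-sectional area A = π·(d/2)² = π × (0.0406/2)² = 0.001295 m².
Convert discharge: 0.0817 cm³/s = 8.170e-08 m³/s.
Darcy's law rearranged: K = Q·L / (A·Δh) = 8.170e-08 × 0.206 / (0.001295 × 1.09) = 1.193e-05 m/s = 1.030 m/day.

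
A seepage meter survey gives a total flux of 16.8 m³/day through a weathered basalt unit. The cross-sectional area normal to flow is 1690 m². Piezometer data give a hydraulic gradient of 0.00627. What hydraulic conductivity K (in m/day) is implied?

1.59

Hydraulic gradient i = 0.00627.
From Q = K·A·i, K = Q / (A·i) = 16.8 / (1690 × 0.006270) = 1.585 m/day.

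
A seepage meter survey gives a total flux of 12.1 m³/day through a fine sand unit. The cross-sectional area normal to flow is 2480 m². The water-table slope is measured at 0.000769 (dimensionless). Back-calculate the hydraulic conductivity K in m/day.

Hydraulic gradient i = 0.000769.
From Q = K·A·i, K = Q / (A·i) = 12.1 / (2480 × 0.0007690) = 6.345 m/day.

6.34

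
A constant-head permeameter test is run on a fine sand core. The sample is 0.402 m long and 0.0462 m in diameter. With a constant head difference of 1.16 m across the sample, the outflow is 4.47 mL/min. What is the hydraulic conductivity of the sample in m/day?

Cross-sectional area A = π·(d/2)² = π × (0.0462/2)² = 0.001676 m².
Convert discharge: 4.47 mL/min = 7.450e-08 m³/s.
Darcy's law rearranged: K = Q·L / (A·Δh) = 7.450e-08 × 0.402 / (0.001676 × 1.16) = 1.540e-05 m/s = 1.331 m/day.

1.33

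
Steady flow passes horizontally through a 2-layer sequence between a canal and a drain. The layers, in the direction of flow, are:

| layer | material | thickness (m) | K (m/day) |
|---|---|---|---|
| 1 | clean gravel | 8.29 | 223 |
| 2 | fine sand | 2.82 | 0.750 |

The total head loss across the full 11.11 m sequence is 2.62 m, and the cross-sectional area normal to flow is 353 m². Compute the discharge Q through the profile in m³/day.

Flow is perpendicular to layering, so the layers act in series and the equivalent K is the thickness-weighted harmonic mean.
Total thickness L = 8.29 + 2.82 = 11.11 m.
Σ(b_i/K_i) = 8.29/223 + 2.82/0.750 = 3.797 d.
K_eq = L / Σ(b_i/K_i) = 11.11 / 3.797 = 2.926 m/day.
Q = K_eq · A · (Δh/L) = 2.926 × 353 × (2.62/11.11) = 243.6 m³/day.

244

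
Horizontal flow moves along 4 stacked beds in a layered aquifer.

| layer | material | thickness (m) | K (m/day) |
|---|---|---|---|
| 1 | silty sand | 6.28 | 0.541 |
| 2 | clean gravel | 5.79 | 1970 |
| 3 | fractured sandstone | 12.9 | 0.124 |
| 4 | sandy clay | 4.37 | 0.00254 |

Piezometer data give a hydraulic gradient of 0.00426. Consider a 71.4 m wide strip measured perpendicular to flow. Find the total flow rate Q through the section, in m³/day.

Flow is parallel to layering, so each bed carries its own Darcy discharge and the transmissivities add.
Σ(K_i·b_i) = 0.541×6.28 + 1970×5.79 + 0.124×12.9 + 0.00254×4.37 = 11411 m²/day.
Hydraulic gradient i = 0.00426.
Q = Σ(K_i·b_i) · W · i = 11411 × 71.4 × 0.004260 = 3471 m³/day.

3470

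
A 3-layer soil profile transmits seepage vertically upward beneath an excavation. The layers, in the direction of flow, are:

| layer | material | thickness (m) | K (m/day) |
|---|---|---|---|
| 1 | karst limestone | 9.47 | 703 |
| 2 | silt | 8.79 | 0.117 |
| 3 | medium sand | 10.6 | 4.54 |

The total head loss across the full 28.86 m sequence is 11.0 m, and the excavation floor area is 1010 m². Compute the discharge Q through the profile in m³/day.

143

Flow is perpendicular to layering, so the layers act in series and the equivalent K is the thickness-weighted harmonic mean.
Total thickness L = 9.47 + 8.79 + 10.6 = 28.86 m.
Σ(b_i/K_i) = 9.47/703 + 8.79/0.117 + 10.6/4.54 = 77.48 d.
K_eq = L / Σ(b_i/K_i) = 28.86 / 77.48 = 0.3725 m/day.
Q = K_eq · A · (Δh/L) = 0.3725 × 1010 × (11.0/28.86) = 143.4 m³/day.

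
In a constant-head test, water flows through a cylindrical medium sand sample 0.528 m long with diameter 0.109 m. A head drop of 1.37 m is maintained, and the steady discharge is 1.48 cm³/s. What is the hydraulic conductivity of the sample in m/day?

5.28

Cross-sectional area A = π·(d/2)² = π × (0.109/2)² = 0.009331 m².
Convert discharge: 1.48 cm³/s = 1.480e-06 m³/s.
Darcy's law rearranged: K = Q·L / (A·Δh) = 1.480e-06 × 0.528 / (0.009331 × 1.37) = 6.113e-05 m/s = 5.281 m/day.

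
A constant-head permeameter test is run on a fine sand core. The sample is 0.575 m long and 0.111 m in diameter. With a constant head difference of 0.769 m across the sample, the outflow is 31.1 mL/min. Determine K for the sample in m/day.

Cross-sectional area A = π·(d/2)² = π × (0.111/2)² = 0.009677 m².
Convert discharge: 31.1 mL/min = 5.183e-07 m³/s.
Darcy's law rearranged: K = Q·L / (A·Δh) = 5.183e-07 × 0.575 / (0.009677 × 0.769) = 4.005e-05 m/s = 3.460 m/day.

3.46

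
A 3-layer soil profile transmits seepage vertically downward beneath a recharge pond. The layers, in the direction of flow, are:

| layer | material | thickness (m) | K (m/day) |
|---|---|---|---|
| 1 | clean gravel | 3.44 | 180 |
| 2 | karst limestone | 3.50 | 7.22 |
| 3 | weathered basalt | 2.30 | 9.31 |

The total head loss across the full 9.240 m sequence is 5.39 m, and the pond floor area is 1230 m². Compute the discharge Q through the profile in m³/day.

Flow is perpendicular to layering, so the layers act in series and the equivalent K is the thickness-weighted harmonic mean.
Total thickness L = 3.44 + 3.50 + 2.30 = 9.240 m.
Σ(b_i/K_i) = 3.44/180 + 3.50/7.22 + 2.30/9.31 = 0.7509 d.
K_eq = L / Σ(b_i/K_i) = 9.240 / 0.7509 = 12.30 m/day.
Q = K_eq · A · (Δh/L) = 12.30 × 1230 × (5.39/9.240) = 8829 m³/day.

8830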